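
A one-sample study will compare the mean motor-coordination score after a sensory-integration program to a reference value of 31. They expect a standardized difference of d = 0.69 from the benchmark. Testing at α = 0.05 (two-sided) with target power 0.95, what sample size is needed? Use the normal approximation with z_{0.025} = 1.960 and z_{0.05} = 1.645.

n = 28

For a one-sample test: n = ((z_{α/2} + z_β) / d)².
z_{α/2} + z_β = 1.960 + 1.645 = 3.605.
n = (3.605 / 0.69)² = 5.225² = 27.30.
Round up.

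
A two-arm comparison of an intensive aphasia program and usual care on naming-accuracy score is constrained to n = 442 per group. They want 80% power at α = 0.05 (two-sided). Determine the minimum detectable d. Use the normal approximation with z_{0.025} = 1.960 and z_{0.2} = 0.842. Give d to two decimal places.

For two independent groups of n = 442 each: d_min = (z_{α/2} + z_β)·√(2/n).
z-sum = 1.960 + 0.842 = 2.802.
d_min = 2.802 × √(2/442) = 2.802 × 0.0673 = 0.188.

d_min ≈ 0.19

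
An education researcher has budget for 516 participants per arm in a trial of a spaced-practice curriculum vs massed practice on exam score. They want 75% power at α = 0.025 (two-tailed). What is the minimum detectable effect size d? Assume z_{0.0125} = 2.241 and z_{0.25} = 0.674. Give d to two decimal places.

For two independent groups of n = 516 each: d_min = (z_{α/2} + z_β)·√(2/n).
z-sum = 2.241 + 0.674 = 2.915.
d_min = 2.915 × √(2/516) = 2.915 × 0.0623 = 0.181.

d_min ≈ 0.18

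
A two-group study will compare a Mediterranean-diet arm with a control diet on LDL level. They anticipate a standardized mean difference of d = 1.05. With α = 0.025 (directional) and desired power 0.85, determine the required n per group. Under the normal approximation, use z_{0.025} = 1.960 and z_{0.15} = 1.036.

For two independent groups with equal n: n = 2·((z_{α} + z_β) / d)².
z_{α} + z_β = 1.960 + 1.036 = 2.996.
n = 2 × (2.996 / 1.05)² = 2 × 2.853² = 2 × 8.14 = 16.3.
Round up to the next whole participant.

n = 17 per group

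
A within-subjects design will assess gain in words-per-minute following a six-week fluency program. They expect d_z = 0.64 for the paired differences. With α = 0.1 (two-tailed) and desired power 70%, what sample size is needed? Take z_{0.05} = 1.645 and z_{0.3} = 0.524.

For a paired (one-sample on differences) test: n = ((z_{α/2} + z_β) / d)².
z_{α/2} + z_β = 1.645 + 0.524 = 2.169.
n = (2.169 / 0.64)² = 3.389² = 11.49.
Round up.

n = 12 pairs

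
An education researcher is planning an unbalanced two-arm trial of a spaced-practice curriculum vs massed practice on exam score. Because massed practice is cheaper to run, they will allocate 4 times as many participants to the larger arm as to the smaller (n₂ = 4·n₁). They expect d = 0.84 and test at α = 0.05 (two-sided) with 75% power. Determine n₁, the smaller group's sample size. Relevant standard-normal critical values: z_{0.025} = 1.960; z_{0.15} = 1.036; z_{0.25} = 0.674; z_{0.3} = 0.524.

With allocation ratio k = n₂/n₁ = 4, Var(x̄₁−x̄₂) = σ²(1/n₁ + 1/(k·n₁)) = σ²·(k+1)/(k·n₁).
So n₁ = (1 + 1/k)·((z_{α/2} + z_β)/d)² = 1.250 × (2.634/0.84)².
n₁ = 1.250 × 9.83 = 12.3.
Round up: n₁ = 13, giving n₂ = 4 × 13 = 52.

n₁ = 13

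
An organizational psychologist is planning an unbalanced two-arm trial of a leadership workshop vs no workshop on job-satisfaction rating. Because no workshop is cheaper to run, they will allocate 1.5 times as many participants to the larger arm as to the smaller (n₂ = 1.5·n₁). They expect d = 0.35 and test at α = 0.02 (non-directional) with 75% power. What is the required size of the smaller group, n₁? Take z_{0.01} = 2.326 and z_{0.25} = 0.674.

n₁ = 123

With allocation ratio k = n₂/n₁ = 1.5, Var(x̄₁−x̄₂) = σ²(1/n₁ + 1/(k·n₁)) = σ²·(k+1)/(k·n₁).
So n₁ = (1 + 1/k)·((z_{α/2} + z_β)/d)² = 1.667 × (3.000/0.35)².
n₁ = 1.667 × 73.47 = 122.4.
Round up: n₁ = 123, giving n₂ = ⌈1.5 × 123⌉ = ⌈184.5⌉ = 185.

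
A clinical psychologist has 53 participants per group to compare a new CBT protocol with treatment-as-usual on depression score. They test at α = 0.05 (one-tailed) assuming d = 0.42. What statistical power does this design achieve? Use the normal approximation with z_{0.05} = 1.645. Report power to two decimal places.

For two equal groups, power = Φ(d·√(n/2) − z_{α}).
d·√(n/2) = 0.42 × √(53/2) = 0.42 × 5.148 = 2.162.
z_β = 2.162 − 1.645 = 0.517.
Power = Φ(0.517) = 0.697.

power ≈ 0.70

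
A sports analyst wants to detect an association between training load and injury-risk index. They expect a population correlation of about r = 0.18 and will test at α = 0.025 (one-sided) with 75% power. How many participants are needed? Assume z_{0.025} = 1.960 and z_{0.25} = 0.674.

n = 213

Fisher's z: C = ½·ln((1+r)/(1−r)) = ½·ln(1.4390) = 0.1820.
n = ((z_{α} + z_β)/C)² + 3.
(1.960 + 0.674) / 0.1820 = 2.634 / 0.1820 = 14.473.
n = 14.473² + 3 = 209.45 + 3 = 212.5.
Round up.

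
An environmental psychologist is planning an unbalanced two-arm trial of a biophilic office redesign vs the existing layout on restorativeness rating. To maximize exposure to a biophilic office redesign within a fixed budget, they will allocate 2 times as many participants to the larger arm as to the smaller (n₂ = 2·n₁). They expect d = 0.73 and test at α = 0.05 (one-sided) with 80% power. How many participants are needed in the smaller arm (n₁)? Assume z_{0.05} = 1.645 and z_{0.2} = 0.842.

With allocation ratio k = n₂/n₁ = 2, Var(x̄₁−x̄₂) = σ²(1/n₁ + 1/(k·n₁)) = σ²·(k+1)/(k·n₁).
So n₁ = (1 + 1/k)·((z_{α} + z_β)/d)² = 1.500 × (2.487/0.73)².
n₁ = 1.500 × 11.61 = 17.4.
Round up: n₁ = 18, giving n₂ = 2 × 18 = 36.

n₁ = 18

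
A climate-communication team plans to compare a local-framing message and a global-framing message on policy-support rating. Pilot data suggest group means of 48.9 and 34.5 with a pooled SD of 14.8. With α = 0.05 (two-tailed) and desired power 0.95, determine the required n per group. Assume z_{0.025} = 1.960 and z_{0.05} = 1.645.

n = 28 per group

Cohen's d = |M₁ − M₂| / SD_pooled = |48.9 − 34.5| / 14.8 = 14.4 / 14.8 = 0.973.
For two independent groups with equal n: n = 2·((z_{α/2} + z_β) / d)².
z_{α/2} + z_β = 1.960 + 1.645 = 3.605.
n = 2 × (3.605 / 0.973)² = 2 × 3.705² = 2 × 13.73 = 27.5.
Round up to the next whole participant.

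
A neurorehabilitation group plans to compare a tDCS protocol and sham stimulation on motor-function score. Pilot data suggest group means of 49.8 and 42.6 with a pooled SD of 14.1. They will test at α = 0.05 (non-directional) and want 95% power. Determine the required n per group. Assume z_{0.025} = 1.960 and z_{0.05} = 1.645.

Cohen's d = |M₁ − M₂| / SD_pooled = |49.8 − 42.6| / 14.1 = 7.2 / 14.1 = 0.511.
For two independent groups with equal n: n = 2·((z_{α/2} + z_β) / d)².
z_{α/2} + z_β = 1.960 + 1.645 = 3.605.
n = 2 × (3.605 / 0.511)² = 2 × 7.055² = 2 × 49.77 = 99.5.
Round up to the next whole participant.

n = 100 per group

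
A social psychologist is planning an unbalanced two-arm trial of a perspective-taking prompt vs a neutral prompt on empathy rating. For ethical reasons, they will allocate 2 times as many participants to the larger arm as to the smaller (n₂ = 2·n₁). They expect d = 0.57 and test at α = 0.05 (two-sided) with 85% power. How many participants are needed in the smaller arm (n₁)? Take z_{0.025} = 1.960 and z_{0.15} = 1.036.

n₁ = 42

With allocation ratio k = n₂/n₁ = 2, Var(x̄₁−x̄₂) = σ²(1/n₁ + 1/(k·n₁)) = σ²·(k+1)/(k·n₁).
So n₁ = (1 + 1/k)·((z_{α/2} + z_β)/d)² = 1.500 × (2.996/0.57)².
n₁ = 1.500 × 27.63 = 41.4.
Round up: n₁ = 42, giving n₂ = 2 × 42 = 84.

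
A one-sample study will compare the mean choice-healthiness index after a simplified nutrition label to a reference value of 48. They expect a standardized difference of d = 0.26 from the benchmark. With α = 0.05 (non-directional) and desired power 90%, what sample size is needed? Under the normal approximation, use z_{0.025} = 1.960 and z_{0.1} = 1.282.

For a one-sample test: n = ((z_{α/2} + z_β) / d)².
z_{α/2} + z_β = 1.960 + 1.282 = 3.242.
n = (3.242 / 0.26)² = 12.469² = 155.48.
Round up.

n = 156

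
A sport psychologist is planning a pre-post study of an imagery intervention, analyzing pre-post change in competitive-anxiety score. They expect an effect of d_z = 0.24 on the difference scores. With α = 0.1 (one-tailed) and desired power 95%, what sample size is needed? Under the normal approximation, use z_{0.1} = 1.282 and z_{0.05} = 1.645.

For a paired (one-sample on differences) test: n = ((z_{α} + z_β) / d)².
z_{α} + z_β = 1.282 + 1.645 = 2.927.
n = (2.927 / 0.24)² = 12.196² = 148.74.
Round up.

n = 149 pairs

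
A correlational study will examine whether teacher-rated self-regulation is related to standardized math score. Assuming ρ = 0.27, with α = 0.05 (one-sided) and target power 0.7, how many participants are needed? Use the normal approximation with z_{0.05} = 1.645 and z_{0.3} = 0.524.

n = 65

Fisher's z: C = ½·ln((1+r)/(1−r)) = ½·ln(1.7397) = 0.2769.
n = ((z_{α} + z_β)/C)² + 3.
(1.645 + 0.524) / 0.2769 = 2.169 / 0.2769 = 7.833.
n = 7.833² + 3 = 61.36 + 3 = 64.4.
Round up.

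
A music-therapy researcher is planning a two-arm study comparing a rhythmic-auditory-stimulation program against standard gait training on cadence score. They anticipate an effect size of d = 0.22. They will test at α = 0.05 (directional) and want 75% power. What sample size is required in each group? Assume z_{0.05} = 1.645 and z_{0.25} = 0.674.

n = 223 per group

For two independent groups with equal n: n = 2·((z_{α} + z_β) / d)².
z_{α} + z_β = 1.645 + 0.674 = 2.319.
n = 2 × (2.319 / 0.22)² = 2 × 10.541² = 2 × 111.11 = 222.2.
Round up to the next whole participant.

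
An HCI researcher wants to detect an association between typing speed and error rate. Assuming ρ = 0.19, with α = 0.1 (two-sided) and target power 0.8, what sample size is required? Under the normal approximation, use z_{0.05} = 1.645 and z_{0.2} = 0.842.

n = 171

Fisher's z: C = ½·ln((1+r)/(1−r)) = ½·ln(1.4691) = 0.1923.
n = ((z_{α/2} + z_β)/C)² + 3.
(1.645 + 0.842) / 0.1923 = 2.487 / 0.1923 = 12.933.
n = 12.933² + 3 = 167.26 + 3 = 170.3.
Round up.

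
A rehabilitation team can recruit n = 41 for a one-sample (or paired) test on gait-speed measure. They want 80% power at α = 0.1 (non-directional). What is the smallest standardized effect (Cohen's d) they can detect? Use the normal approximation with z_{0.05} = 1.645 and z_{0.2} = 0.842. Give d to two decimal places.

For a single sample (or paired design) of n = 41: d_min = (z_{α/2} + z_β)/√n.
z-sum = 1.645 + 0.842 = 2.487.
d_min = 2.487 / √41 = 2.487 / 6.403 = 0.388.

d_min ≈ 0.39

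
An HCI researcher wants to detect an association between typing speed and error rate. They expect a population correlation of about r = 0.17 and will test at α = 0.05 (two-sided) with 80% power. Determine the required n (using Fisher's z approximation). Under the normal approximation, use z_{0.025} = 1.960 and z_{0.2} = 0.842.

Fisher's z: C = ½·ln((1+r)/(1−r)) = ½·ln(1.4096) = 0.1717.
n = ((z_{α/2} + z_β)/C)² + 3.
(1.960 + 0.842) / 0.1717 = 2.802 / 0.1717 = 16.319.
n = 16.319² + 3 = 266.32 + 3 = 269.3.
Round up.

n = 270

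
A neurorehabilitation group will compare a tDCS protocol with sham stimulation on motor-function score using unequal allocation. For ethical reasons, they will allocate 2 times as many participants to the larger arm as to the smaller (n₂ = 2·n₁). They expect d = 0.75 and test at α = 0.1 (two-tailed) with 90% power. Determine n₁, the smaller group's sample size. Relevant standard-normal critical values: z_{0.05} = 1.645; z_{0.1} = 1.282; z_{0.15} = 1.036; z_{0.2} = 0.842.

n₁ = 23

With allocation ratio k = n₂/n₁ = 2, Var(x̄₁−x̄₂) = σ²(1/n₁ + 1/(k·n₁)) = σ²·(k+1)/(k·n₁).
So n₁ = (1 + 1/k)·((z_{α/2} + z_β)/d)² = 1.500 × (2.927/0.75)².
n₁ = 1.500 × 15.23 = 22.8.
Round up: n₁ = 23, giving n₂ = 2 × 23 = 46.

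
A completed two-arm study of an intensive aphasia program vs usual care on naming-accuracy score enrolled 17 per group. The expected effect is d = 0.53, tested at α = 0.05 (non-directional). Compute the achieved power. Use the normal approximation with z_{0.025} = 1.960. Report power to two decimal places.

For two equal groups, power = Φ(d·√(n/2) − z_{α/2}).
d·√(n/2) = 0.53 × √(17/2) = 0.53 × 2.915 = 1.545.
z_β = 1.545 − 1.960 = -0.415.
Power = Φ(-0.415) = 0.339.

power ≈ 0.34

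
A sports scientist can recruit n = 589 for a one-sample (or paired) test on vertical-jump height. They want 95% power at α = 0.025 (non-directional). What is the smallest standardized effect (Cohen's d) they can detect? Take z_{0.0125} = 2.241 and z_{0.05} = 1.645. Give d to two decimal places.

d_min ≈ 0.16

For a single sample (or paired design) of n = 589: d_min = (z_{α/2} + z_β)/√n.
z-sum = 2.241 + 1.645 = 3.886.
d_min = 3.886 / √589 = 3.886 / 24.269 = 0.160.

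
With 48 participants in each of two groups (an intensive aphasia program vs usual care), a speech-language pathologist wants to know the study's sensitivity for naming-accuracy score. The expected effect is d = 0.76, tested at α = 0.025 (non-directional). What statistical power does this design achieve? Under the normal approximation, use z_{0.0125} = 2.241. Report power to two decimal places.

power ≈ 0.93

For two equal groups, power = Φ(d·√(n/2) − z_{α/2}).
d·√(n/2) = 0.76 × √(48/2) = 0.76 × 4.899 = 3.723.
z_β = 3.723 − 2.241 = 1.482.
Power = Φ(1.482) = 0.931.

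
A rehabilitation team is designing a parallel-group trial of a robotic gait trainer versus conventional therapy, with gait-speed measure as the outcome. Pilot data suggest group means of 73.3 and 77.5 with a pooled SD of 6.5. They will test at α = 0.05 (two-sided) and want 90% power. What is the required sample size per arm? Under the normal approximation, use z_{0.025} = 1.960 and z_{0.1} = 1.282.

n = 51 per group

Cohen's d = |M₁ − M₂| / SD_pooled = |73.3 − 77.5| / 6.5 = 4.2 / 6.5 = 0.646.
For two independent groups with equal n: n = 2·((z_{α/2} + z_β) / d)².
z_{α/2} + z_β = 1.960 + 1.282 = 3.242.
n = 2 × (3.242 / 0.646)² = 2 × 5.019² = 2 × 25.19 = 50.4.
Round up to the next whole participant.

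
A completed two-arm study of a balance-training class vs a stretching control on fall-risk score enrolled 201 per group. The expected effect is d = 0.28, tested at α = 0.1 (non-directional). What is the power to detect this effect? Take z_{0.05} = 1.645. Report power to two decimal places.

For two equal groups, power = Φ(d·√(n/2) − z_{α/2}).
d·√(n/2) = 0.28 × √(201/2) = 0.28 × 10.025 = 2.807.
z_β = 2.807 − 1.645 = 1.162.
Power = Φ(1.162) = 0.877.

power ≈ 0.88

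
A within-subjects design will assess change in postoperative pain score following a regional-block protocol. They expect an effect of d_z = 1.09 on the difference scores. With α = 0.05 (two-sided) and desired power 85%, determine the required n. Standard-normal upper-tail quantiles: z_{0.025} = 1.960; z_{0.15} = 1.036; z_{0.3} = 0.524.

n = 8 pairs

For a paired (one-sample on differences) test: n = ((z_{α/2} + z_β) / d)².
z_{α/2} + z_β = 1.960 + 1.036 = 2.996.
n = (2.996 / 1.09)² = 2.749² = 7.55.
Round up.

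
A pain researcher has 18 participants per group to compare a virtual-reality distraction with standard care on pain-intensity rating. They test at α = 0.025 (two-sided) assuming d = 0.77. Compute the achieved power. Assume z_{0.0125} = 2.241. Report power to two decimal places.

For two equal groups, power = Φ(d·√(n/2) − z_{α/2}).
d·√(n/2) = 0.77 × √(18/2) = 0.77 × 3.000 = 2.310.
z_β = 2.310 − 2.241 = 0.069.
Power = Φ(0.069) = 0.528.

power ≈ 0.53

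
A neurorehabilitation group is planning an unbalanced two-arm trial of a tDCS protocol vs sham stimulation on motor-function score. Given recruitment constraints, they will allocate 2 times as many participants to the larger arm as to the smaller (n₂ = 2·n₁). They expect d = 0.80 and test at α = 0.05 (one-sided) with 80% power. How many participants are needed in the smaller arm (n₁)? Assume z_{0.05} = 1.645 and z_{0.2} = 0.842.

With allocation ratio k = n₂/n₁ = 2, Var(x̄₁−x̄₂) = σ²(1/n₁ + 1/(k·n₁)) = σ²·(k+1)/(k·n₁).
So n₁ = (1 + 1/k)·((z_{α} + z_β)/d)² = 1.500 × (2.487/0.80)².
n₁ = 1.500 × 9.66 = 14.5.
Round up: n₁ = 15, giving n₂ = 2 × 15 = 30.

n₁ = 15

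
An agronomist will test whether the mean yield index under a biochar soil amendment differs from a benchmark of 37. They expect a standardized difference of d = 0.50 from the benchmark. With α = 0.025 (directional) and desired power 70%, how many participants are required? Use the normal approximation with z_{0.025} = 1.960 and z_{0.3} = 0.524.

For a one-sample test: n = ((z_{α} + z_β) / d)².
z_{α} + z_β = 1.960 + 0.524 = 2.484.
n = (2.484 / 0.50)² = 4.968² = 24.68.
Round up.

n = 25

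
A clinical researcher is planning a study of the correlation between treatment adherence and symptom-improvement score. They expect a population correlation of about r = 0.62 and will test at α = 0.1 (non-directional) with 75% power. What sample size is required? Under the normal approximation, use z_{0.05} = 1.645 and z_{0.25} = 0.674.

Fisher's z: C = ½·ln((1+r)/(1−r)) = ½·ln(4.2632) = 0.7250.
n = ((z_{α/2} + z_β)/C)² + 3.
(1.645 + 0.674) / 0.7250 = 2.319 / 0.7250 = 3.199.
n = 3.199² + 3 = 10.23 + 3 = 13.2.
Round up.

n = 14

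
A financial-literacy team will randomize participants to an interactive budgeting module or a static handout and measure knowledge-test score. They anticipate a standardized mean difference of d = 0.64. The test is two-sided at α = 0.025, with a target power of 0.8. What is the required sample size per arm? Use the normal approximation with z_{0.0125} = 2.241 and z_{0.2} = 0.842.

For two independent groups with equal n: n = 2·((z_{α/2} + z_β) / d)².
z_{α/2} + z_β = 2.241 + 0.842 = 3.083.
n = 2 × (3.083 / 0.64)² = 2 × 4.817² = 2 × 23.21 = 46.4.
Round up to the next whole participant.

n = 47 per group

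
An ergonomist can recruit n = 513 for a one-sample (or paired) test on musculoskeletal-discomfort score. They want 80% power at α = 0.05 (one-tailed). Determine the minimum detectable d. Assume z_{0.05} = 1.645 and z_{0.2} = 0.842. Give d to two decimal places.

d_min ≈ 0.11

For a single sample (or paired design) of n = 513: d_min = (z_{α} + z_β)/√n.
z-sum = 1.645 + 0.842 = 2.487.
d_min = 2.487 / √513 = 2.487 / 22.650 = 0.110.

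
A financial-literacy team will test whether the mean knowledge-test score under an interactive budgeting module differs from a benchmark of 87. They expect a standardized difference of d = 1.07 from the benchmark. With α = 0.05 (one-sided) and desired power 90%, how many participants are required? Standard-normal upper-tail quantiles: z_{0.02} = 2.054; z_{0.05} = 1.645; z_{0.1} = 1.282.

For a one-sample test: n = ((z_{α} + z_β) / d)².
z_{α} + z_β = 1.645 + 1.282 = 2.927.
n = (2.927 / 1.07)² = 2.736² = 7.48.
Round up.

n = 8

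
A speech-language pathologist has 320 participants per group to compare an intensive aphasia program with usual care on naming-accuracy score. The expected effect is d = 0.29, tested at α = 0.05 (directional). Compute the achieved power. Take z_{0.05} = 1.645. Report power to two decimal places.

For two equal groups, power = Φ(d·√(n/2) − z_{α}).
d·√(n/2) = 0.29 × √(320/2) = 0.29 × 12.649 = 3.668.
z_β = 3.668 − 1.645 = 2.023.
Power = Φ(2.023) = 0.978.

power ≈ 0.98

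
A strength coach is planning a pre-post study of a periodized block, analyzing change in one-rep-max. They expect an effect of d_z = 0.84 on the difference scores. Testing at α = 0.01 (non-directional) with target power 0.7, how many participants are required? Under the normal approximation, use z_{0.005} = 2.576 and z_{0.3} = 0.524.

For a paired (one-sample on differences) test: n = ((z_{α/2} + z_β) / d)².
z_{α/2} + z_β = 2.576 + 0.524 = 3.100.
n = (3.100 / 0.84)² = 3.690² = 13.62.
Round up.

n = 14 pairs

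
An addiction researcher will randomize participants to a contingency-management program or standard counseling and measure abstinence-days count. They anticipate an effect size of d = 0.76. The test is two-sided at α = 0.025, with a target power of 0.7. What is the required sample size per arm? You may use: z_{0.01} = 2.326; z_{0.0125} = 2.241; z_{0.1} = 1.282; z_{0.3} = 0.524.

n = 27 per group

For two independent groups with equal n: n = 2·((z_{α/2} + z_β) / d)².
z_{α/2} + z_β = 2.241 + 0.524 = 2.765.
n = 2 × (2.765 / 0.76)² = 2 × 3.638² = 2 × 13.24 = 26.5.
Round up to the next whole participant.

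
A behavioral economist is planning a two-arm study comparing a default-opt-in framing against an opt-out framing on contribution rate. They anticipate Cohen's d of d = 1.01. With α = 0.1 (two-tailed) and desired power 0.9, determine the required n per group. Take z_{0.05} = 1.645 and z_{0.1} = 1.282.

n = 17 per group

For two independent groups with equal n: n = 2·((z_{α/2} + z_β) / d)².
z_{α/2} + z_β = 1.645 + 1.282 = 2.927.
n = 2 × (2.927 / 1.01)² = 2 × 2.898² = 2 × 8.40 = 16.8.
Round up to the next whole participant.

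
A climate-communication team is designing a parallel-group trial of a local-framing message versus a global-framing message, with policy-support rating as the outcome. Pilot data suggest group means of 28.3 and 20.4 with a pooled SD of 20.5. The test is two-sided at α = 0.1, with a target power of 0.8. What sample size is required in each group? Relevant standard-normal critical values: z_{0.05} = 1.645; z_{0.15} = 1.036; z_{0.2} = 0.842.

n = 84 per group

Cohen's d = |M₁ − M₂| / SD_pooled = |28.3 − 20.4| / 20.5 = 7.9 / 20.5 = 0.385.
For two independent groups with equal n: n = 2·((z_{α/2} + z_β) / d)².
z_{α/2} + z_β = 1.645 + 0.842 = 2.487.
n = 2 × (2.487 / 0.385)² = 2 × 6.460² = 2 × 41.73 = 83.5.
Round up to the next whole participant.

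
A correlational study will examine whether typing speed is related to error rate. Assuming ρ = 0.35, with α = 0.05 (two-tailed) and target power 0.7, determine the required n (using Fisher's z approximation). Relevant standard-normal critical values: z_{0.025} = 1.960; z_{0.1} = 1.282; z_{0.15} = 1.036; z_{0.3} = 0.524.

n = 50

Fisher's z: C = ½·ln((1+r)/(1−r)) = ½·ln(2.0769) = 0.3654.
n = ((z_{α/2} + z_β)/C)² + 3.
(1.960 + 0.524) / 0.3654 = 2.484 / 0.3654 = 6.798.
n = 6.798² + 3 = 46.21 + 3 = 49.2.
Round up.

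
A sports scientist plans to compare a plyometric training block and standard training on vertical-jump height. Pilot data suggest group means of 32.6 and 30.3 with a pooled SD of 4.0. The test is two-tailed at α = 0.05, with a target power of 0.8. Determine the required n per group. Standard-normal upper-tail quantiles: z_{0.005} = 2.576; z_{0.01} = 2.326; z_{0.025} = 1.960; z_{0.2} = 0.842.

n = 48 per group

Cohen's d = |M₁ − M₂| / SD_pooled = |32.6 − 30.3| / 4.0 = 2.3 / 4.0 = 0.575.
For two independent groups with equal n: n = 2·((z_{α/2} + z_β) / d)².
z_{α/2} + z_β = 1.960 + 0.842 = 2.802.
n = 2 × (2.802 / 0.575)² = 2 × 4.873² = 2 × 23.75 = 47.5.
Round up to the next whole participant.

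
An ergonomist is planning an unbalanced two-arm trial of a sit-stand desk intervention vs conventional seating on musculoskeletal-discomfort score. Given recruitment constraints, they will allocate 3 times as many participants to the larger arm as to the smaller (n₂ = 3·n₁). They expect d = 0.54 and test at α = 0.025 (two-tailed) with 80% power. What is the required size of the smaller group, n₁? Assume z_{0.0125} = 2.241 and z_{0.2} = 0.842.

n₁ = 44

With allocation ratio k = n₂/n₁ = 3, Var(x̄₁−x̄₂) = σ²(1/n₁ + 1/(k·n₁)) = σ²·(k+1)/(k·n₁).
So n₁ = (1 + 1/k)·((z_{α/2} + z_β)/d)² = 1.333 × (3.083/0.54)².
n₁ = 1.333 × 32.60 = 43.5.
Round up: n₁ = 44, giving n₂ = 3 × 44 = 132.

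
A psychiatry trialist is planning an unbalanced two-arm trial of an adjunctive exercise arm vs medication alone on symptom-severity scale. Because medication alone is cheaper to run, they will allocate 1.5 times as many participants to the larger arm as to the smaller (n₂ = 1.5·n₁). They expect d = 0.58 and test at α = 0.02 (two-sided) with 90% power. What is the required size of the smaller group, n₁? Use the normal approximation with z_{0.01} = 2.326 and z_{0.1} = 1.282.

n₁ = 65

With allocation ratio k = n₂/n₁ = 1.5, Var(x̄₁−x̄₂) = σ²(1/n₁ + 1/(k·n₁)) = σ²·(k+1)/(k·n₁).
So n₁ = (1 + 1/k)·((z_{α/2} + z_β)/d)² = 1.667 × (3.608/0.58)².
n₁ = 1.667 × 38.70 = 64.5.
Round up: n₁ = 65, giving n₂ = ⌈1.5 × 65⌉ = ⌈97.5⌉ = 98.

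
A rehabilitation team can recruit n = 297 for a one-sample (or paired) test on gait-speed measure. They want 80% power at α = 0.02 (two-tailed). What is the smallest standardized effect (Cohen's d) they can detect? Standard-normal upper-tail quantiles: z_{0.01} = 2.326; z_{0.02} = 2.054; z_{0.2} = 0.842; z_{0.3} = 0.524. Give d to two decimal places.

For a single sample (or paired design) of n = 297: d_min = (z_{α/2} + z_β)/√n.
z-sum = 2.326 + 0.842 = 3.168.
d_min = 3.168 / √297 = 3.168 / 17.234 = 0.184.

d_min ≈ 0.18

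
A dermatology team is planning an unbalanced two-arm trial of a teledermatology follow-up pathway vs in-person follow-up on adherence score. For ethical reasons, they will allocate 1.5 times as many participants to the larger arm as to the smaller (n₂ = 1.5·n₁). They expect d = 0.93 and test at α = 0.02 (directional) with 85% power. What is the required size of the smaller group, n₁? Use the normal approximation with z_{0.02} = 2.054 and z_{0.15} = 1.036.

n₁ = 19

With allocation ratio k = n₂/n₁ = 1.5, Var(x̄₁−x̄₂) = σ²(1/n₁ + 1/(k·n₁)) = σ²·(k+1)/(k·n₁).
So n₁ = (1 + 1/k)·((z_{α} + z_β)/d)² = 1.667 × (3.090/0.93)².
n₁ = 1.667 × 11.04 = 18.4.
Round up: n₁ = 19, giving n₂ = ⌈1.5 × 19⌉ = ⌈28.5⌉ = 29.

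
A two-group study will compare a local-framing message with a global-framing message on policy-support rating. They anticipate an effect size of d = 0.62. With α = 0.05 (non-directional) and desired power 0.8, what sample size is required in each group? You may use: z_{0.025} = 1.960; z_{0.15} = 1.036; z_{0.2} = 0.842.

n = 41 per group

For two independent groups with equal n: n = 2·((z_{α/2} + z_β) / d)².
z_{α/2} + z_β = 1.960 + 0.842 = 2.802.
n = 2 × (2.802 / 0.62)² = 2 × 4.519² = 2 × 20.42 = 40.8.
Round up to the next whole participant.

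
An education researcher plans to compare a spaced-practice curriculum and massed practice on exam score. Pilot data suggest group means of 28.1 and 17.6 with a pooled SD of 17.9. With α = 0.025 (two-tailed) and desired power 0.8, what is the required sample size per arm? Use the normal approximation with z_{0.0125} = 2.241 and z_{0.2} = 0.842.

Cohen's d = |M₁ − M₂| / SD_pooled = |28.1 − 17.6| / 17.9 = 10.5 / 17.9 = 0.587.
For two independent groups with equal n: n = 2·((z_{α/2} + z_β) / d)².
z_{α/2} + z_β = 2.241 + 0.842 = 3.083.
n = 2 × (3.083 / 0.587)² = 2 × 5.252² = 2 × 27.58 = 55.2.
Round up to the next whole participant.

n = 56 per group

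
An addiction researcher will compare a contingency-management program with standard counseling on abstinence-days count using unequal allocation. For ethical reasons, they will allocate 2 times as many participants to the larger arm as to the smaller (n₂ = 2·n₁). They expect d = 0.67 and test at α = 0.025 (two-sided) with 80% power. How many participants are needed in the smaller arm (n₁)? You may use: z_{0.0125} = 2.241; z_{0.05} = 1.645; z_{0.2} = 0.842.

n₁ = 32

With allocation ratio k = n₂/n₁ = 2, Var(x̄₁−x̄₂) = σ²(1/n₁ + 1/(k·n₁)) = σ²·(k+1)/(k·n₁).
So n₁ = (1 + 1/k)·((z_{α/2} + z_β)/d)² = 1.500 × (3.083/0.67)².
n₁ = 1.500 × 21.17 = 31.8.
Round up: n₁ = 32, giving n₂ = 2 × 32 = 64.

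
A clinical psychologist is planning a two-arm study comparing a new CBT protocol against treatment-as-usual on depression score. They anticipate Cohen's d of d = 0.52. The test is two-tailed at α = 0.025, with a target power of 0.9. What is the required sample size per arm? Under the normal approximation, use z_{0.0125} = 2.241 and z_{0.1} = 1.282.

For two independent groups with equal n: n = 2·((z_{α/2} + z_β) / d)².
z_{α/2} + z_β = 2.241 + 1.282 = 3.523.
n = 2 × (3.523 / 0.52)² = 2 × 6.775² = 2 × 45.90 = 91.8.
Round up to the next whole participant.

n = 92 per group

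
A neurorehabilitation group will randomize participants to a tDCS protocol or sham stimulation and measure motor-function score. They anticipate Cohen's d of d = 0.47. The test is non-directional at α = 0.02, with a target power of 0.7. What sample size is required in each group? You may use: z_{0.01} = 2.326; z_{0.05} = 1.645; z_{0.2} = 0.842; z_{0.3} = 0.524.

n = 74 per group

For two independent groups with equal n: n = 2·((z_{α/2} + z_β) / d)².
z_{α/2} + z_β = 2.326 + 0.524 = 2.850.
n = 2 × (2.850 / 0.47)² = 2 × 6.064² = 2 × 36.77 = 73.5.
Round up to the next whole participant.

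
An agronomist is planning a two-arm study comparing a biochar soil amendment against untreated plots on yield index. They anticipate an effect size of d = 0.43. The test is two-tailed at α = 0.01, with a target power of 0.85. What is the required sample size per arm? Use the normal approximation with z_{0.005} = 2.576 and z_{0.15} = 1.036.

n = 142 per group

For two independent groups with equal n: n = 2·((z_{α/2} + z_β) / d)².
z_{α/2} + z_β = 2.576 + 1.036 = 3.612.
n = 2 × (3.612 / 0.43)² = 2 × 8.400² = 2 × 70.56 = 141.1.
Round up to the next whole participant.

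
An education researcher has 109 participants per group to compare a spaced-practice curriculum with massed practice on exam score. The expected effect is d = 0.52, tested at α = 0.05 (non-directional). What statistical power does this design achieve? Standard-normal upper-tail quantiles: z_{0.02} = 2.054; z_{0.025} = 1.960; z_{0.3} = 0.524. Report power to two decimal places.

For two equal groups, power = Φ(d·√(n/2) − z_{α/2}).
d·√(n/2) = 0.52 × √(109/2) = 0.52 × 7.382 = 3.839.
z_β = 3.839 − 1.960 = 1.879.
Power = Φ(1.879) = 0.970.

power ≈ 0.97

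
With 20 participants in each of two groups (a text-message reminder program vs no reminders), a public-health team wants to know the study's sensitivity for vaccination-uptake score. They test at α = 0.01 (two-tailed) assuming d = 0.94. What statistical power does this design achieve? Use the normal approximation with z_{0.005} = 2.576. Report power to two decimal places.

power ≈ 0.65

For two equal groups, power = Φ(d·√(n/2) − z_{α/2}).
d·√(n/2) = 0.94 × √(20/2) = 0.94 × 3.162 = 2.973.
z_β = 2.973 − 2.576 = 0.397.
Power = Φ(0.397) = 0.654.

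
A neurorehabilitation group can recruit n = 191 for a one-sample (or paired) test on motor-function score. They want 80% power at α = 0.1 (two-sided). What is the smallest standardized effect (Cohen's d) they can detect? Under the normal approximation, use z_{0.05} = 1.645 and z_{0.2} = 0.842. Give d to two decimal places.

For a single sample (or paired design) of n = 191: d_min = (z_{α/2} + z_β)/√n.
z-sum = 1.645 + 0.842 = 2.487.
d_min = 2.487 / √191 = 2.487 / 13.820 = 0.180.

d_min ≈ 0.18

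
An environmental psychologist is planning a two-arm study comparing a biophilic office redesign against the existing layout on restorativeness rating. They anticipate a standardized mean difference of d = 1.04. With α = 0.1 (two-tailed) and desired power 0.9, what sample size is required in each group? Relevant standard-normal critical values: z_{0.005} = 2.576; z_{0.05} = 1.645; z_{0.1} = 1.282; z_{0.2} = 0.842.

n = 16 per group

For two independent groups with equal n: n = 2·((z_{α/2} + z_β) / d)².
z_{α/2} + z_β = 1.645 + 1.282 = 2.927.
n = 2 × (2.927 / 1.04)² = 2 × 2.814² = 2 × 7.92 = 15.8.
Round up to the next whole participant.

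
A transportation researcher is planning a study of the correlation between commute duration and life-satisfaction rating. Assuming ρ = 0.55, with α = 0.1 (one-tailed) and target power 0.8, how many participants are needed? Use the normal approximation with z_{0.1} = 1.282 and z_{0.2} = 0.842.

Fisher's z: C = ½·ln((1+r)/(1−r)) = ½·ln(3.4444) = 0.6184.
n = ((z_{α} + z_β)/C)² + 3.
(1.282 + 0.842) / 0.6184 = 2.124 / 0.6184 = 3.435.
n = 3.435² + 3 = 11.80 + 3 = 14.8.
Round up.

n = 15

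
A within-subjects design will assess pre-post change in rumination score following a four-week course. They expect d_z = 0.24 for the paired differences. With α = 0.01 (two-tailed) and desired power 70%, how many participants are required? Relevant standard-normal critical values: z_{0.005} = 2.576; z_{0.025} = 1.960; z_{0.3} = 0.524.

n = 167 pairs

For a paired (one-sample on differences) test: n = ((z_{α/2} + z_β) / d)².
z_{α/2} + z_β = 2.576 + 0.524 = 3.100.
n = (3.100 / 0.24)² = 12.917² = 166.84.
Round up.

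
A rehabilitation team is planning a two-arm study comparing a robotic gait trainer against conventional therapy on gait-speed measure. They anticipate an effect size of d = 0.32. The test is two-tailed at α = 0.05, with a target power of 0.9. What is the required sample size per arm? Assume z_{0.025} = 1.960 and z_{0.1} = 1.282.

n = 206 per group

For two independent groups with equal n: n = 2·((z_{α/2} + z_β) / d)².
z_{α/2} + z_β = 1.960 + 1.282 = 3.242.
n = 2 × (3.242 / 0.32)² = 2 × 10.131² = 2 × 102.64 = 205.3.
Round up to the next whole participant.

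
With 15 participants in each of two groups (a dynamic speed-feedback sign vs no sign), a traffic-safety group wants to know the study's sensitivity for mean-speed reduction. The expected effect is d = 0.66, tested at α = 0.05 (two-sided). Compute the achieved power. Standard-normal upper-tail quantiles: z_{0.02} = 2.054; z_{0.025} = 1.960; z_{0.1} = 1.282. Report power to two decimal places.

For two equal groups, power = Φ(d·√(n/2) − z_{α/2}).
d·√(n/2) = 0.66 × √(15/2) = 0.66 × 2.739 = 1.807.
z_β = 1.807 − 1.960 = -0.153.
Power = Φ(-0.153) = 0.439.

power ≈ 0.44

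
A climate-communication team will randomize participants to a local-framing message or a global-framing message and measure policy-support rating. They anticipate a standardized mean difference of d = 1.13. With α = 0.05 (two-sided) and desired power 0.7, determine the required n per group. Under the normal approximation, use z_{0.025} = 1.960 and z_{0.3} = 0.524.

For two independent groups with equal n: n = 2·((z_{α/2} + z_β) / d)².
z_{α/2} + z_β = 1.960 + 0.524 = 2.484.
n = 2 × (2.484 / 1.13)² = 2 × 2.198² = 2 × 4.83 = 9.7.
Round up to the next whole participant.

n = 10 per group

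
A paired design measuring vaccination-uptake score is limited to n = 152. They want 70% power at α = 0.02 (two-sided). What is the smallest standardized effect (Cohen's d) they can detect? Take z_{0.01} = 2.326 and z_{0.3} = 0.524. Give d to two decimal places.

For a single sample (or paired design) of n = 152: d_min = (z_{α/2} + z_β)/√n.
z-sum = 2.326 + 0.524 = 2.850.
d_min = 2.850 / √152 = 2.850 / 12.329 = 0.231.

d_min ≈ 0.23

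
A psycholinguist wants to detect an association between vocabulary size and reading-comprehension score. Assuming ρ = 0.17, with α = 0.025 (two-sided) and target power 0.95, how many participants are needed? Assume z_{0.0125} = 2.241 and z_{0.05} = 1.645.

Fisher's z: C = ½·ln((1+r)/(1−r)) = ½·ln(1.4096) = 0.1717.
n = ((z_{α/2} + z_β)/C)² + 3.
(2.241 + 1.645) / 0.1717 = 3.886 / 0.1717 = 22.632.
n = 22.632² + 3 = 512.23 + 3 = 515.2.
Round up.

n = 516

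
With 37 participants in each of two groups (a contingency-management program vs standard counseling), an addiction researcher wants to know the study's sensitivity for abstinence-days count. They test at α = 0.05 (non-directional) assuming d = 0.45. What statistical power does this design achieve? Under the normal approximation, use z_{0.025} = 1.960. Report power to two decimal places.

For two equal groups, power = Φ(d·√(n/2) − z_{α/2}).
d·√(n/2) = 0.45 × √(37/2) = 0.45 × 4.301 = 1.936.
z_β = 1.936 − 1.960 = -0.024.
Power = Φ(-0.024) = 0.490.

power ≈ 0.49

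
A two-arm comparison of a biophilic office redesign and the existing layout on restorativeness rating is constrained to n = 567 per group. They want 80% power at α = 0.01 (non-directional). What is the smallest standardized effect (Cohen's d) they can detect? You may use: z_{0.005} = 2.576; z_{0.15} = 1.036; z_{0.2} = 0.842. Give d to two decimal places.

d_min ≈ 0.20

For two independent groups of n = 567 each: d_min = (z_{α/2} + z_β)·√(2/n).
z-sum = 2.576 + 0.842 = 3.418.
d_min = 3.418 × √(2/567) = 3.418 × 0.0594 = 0.203.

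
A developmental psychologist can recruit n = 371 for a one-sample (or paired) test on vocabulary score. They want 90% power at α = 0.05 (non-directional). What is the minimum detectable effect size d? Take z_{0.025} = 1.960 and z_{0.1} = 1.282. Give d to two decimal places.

d_min ≈ 0.17

For a single sample (or paired design) of n = 371: d_min = (z_{α/2} + z_β)/√n.
z-sum = 1.960 + 1.282 = 3.242.
d_min = 3.242 / √371 = 3.242 / 19.261 = 0.168.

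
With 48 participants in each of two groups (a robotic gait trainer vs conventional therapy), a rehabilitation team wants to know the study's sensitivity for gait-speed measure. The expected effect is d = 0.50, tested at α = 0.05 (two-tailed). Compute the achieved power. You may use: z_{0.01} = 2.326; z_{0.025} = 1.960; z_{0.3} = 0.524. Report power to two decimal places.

power ≈ 0.69

For two equal groups, power = Φ(d·√(n/2) − z_{α/2}).
d·√(n/2) = 0.50 × √(48/2) = 0.50 × 4.899 = 2.449.
z_β = 2.449 − 1.960 = 0.489.
Power = Φ(0.489) = 0.688.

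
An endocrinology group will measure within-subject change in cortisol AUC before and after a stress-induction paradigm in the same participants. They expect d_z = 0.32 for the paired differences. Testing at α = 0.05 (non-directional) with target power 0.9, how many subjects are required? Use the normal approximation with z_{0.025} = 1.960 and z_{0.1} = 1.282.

For a paired (one-sample on differences) test: n = ((z_{α/2} + z_β) / d)².
z_{α/2} + z_β = 1.960 + 1.282 = 3.242.
n = (3.242 / 0.32)² = 10.131² = 102.64.
Round up.

n = 103 pairs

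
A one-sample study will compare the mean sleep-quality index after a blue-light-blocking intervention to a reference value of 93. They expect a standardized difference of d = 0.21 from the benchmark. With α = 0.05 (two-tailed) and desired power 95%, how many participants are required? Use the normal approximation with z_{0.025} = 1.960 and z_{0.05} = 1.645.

n = 295

For a one-sample test: n = ((z_{α/2} + z_β) / d)².
z_{α/2} + z_β = 1.960 + 1.645 = 3.605.
n = (3.605 / 0.21)² = 17.167² = 294.69.
Round up.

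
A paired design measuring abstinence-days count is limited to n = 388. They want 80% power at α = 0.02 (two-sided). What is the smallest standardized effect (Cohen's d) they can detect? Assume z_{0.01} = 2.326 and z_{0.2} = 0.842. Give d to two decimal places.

d_min ≈ 0.16

For a single sample (or paired design) of n = 388: d_min = (z_{α/2} + z_β)/√n.
z-sum = 2.326 + 0.842 = 3.168.
d_min = 3.168 / √388 = 3.168 / 19.698 = 0.161.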